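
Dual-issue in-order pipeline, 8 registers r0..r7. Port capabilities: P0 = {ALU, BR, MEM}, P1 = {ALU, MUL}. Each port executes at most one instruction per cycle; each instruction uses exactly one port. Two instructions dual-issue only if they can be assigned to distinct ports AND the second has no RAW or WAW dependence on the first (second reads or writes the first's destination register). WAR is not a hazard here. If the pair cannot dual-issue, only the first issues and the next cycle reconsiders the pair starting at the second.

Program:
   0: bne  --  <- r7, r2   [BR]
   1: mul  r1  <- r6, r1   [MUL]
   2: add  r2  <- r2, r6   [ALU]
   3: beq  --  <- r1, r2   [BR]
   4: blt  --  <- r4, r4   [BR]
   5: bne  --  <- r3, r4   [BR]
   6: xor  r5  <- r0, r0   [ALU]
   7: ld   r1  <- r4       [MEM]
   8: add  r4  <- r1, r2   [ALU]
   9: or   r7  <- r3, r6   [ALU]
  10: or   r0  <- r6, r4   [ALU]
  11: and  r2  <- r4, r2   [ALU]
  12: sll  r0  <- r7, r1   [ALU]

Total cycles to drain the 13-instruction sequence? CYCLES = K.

CYCLES = 9

c0: i0/i1 bne/mul  pair
c1: i2 add  RAW r2
c2: i3 beq  no-port BR/BR
c3: i4 blt  no-port BR/BR
c4: i5/i6 bne/xor  pair
c5: i7 ld  RAW r1
c6: i8/i9 add/or  pair
c7: i10/i11 or/and  pair
c8: i12 sll  tail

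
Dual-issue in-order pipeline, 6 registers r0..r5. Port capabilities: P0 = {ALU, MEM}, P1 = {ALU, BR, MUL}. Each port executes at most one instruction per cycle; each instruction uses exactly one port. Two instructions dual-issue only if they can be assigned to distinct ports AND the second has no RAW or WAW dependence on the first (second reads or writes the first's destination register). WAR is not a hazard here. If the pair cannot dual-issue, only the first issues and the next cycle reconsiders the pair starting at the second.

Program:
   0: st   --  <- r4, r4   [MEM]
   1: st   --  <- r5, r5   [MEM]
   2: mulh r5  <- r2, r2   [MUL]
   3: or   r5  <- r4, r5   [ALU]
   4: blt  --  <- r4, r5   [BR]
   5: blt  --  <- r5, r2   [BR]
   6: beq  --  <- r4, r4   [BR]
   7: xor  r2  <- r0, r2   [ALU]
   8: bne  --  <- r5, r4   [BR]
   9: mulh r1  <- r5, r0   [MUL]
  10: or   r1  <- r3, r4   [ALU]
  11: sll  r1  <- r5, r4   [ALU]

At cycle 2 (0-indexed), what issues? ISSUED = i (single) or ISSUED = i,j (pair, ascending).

ISSUED = 3

#0 head=0: st i0 no-port MEM/MEM
#1 head=1: st/mulh i1,i2 pair
#2 head=3: or i3 RAW r5
#3 head=4: blt i4 no-port BR/BR
#4 head=5: blt i5 no-port BR/BR
#5 head=6: beq/xor i6,i7 pair
#6 head=8: bne i8 no-port BR/MUL
#7 head=9: mulh i9 WAW r1
#8 head=10: or i10 WAW r1
#9 head=11: sll i11 tail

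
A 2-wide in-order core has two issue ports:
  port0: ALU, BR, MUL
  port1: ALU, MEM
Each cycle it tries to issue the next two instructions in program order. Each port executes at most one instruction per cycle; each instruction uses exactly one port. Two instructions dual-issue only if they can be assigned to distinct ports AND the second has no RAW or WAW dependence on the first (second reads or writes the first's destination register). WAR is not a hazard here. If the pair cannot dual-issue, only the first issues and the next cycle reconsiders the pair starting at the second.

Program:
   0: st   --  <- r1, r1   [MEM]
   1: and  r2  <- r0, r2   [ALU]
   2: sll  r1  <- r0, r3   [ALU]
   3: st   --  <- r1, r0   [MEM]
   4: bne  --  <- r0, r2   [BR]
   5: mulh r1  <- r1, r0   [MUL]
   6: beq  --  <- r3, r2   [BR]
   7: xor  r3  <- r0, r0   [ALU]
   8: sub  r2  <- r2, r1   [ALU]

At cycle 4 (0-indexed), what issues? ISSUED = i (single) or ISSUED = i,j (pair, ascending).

ISSUED = 6,7

[0] i0+i1  st;and  -- dual
[1] i2  sll  -- RAW r1
[2] i3+i4  st;bne  -- dual
[3] i5  mulh  -- no-port MUL/BR
[4] i6+i7  beq;xor  -- dual
[5] i8  sub  -- tail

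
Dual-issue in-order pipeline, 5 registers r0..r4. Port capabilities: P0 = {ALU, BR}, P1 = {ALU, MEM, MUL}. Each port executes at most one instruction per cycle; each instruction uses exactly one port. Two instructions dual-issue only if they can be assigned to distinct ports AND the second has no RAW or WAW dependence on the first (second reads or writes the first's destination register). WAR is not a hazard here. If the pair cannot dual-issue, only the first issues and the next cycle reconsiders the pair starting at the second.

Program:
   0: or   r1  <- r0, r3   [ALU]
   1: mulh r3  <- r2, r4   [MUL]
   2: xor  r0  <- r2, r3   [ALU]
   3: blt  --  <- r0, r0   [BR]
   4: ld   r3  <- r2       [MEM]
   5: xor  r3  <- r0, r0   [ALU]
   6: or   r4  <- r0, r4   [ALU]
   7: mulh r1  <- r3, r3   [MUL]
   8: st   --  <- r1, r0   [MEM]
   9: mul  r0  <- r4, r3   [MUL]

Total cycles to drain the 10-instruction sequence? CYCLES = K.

CYCLES = 7

#0 head=0: or mulh i0&i1 pair
#1 head=2: xor i2 RAW r0
#2 head=3: blt ld i3&i4 pair
#3 head=5: xor or i5&i6 pair
#4 head=7: mulh i7 no-port MUL/MEM
#5 head=8: st i8 no-port MEM/MUL
#6 head=9: mul i9 tail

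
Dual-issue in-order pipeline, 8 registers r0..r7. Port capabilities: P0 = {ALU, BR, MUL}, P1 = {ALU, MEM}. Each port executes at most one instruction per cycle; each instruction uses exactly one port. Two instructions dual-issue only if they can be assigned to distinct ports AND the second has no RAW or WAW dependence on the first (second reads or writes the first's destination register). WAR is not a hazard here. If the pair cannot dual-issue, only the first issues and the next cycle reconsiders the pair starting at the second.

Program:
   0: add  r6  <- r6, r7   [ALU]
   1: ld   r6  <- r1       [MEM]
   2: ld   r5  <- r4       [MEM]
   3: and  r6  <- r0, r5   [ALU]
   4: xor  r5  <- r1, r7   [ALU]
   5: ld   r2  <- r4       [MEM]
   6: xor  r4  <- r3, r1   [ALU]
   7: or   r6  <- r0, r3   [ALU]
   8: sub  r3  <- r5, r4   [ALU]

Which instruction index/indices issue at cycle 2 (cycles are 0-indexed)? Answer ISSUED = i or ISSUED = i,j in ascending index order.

  cy0 -> i0 (add) WAW r6
  cy1 -> i1 (ld) no-port MEM/MEM
  cy2 -> i2 (ld) RAW r5
  cy3 -> i3,i4 (and xor) pair
  cy4 -> i5,i6 (ld xor) pair
  cy5 -> i7,i8 (or sub) pair

ISSUED = 2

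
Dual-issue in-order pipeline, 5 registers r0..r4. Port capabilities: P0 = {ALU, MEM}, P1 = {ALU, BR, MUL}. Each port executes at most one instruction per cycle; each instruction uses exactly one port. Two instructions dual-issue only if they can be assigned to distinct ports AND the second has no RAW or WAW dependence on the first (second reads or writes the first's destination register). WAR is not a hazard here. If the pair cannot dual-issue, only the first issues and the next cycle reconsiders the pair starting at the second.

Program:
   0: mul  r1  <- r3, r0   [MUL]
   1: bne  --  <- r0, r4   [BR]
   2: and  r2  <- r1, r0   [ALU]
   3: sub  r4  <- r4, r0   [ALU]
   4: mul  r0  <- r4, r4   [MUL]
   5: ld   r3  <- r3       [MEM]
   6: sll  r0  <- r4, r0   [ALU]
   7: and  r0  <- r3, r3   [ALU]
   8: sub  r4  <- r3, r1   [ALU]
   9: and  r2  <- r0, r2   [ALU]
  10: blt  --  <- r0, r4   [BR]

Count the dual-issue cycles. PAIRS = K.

[0] i0  mul.MUL  -- no-port MUL/BR
[1] i1,i2  bne.BR and.ALU  -- 2-wide
[2] i3  sub.ALU  -- RAW r4
[3] i4,i5  mul.MUL ld.MEM  -- 2-wide
[4] i6  sll.ALU  -- WAW r0
[5] i7,i8  and.ALU sub.ALU  -- 2-wide
[6] i9,i10  and.ALU blt.BR  -- 2-wide

PAIRS = 4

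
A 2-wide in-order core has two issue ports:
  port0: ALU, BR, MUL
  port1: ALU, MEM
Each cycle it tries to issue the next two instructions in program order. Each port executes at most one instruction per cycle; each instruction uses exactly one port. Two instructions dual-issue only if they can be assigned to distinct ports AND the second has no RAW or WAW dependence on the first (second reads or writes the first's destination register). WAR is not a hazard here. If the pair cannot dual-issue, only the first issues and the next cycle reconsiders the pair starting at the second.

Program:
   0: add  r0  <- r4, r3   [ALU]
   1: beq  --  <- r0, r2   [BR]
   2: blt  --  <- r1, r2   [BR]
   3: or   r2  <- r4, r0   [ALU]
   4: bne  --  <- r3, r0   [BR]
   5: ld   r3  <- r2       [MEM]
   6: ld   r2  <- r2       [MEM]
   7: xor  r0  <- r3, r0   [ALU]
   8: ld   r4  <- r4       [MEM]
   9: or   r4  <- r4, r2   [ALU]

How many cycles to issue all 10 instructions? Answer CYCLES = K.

CYCLES = 7

#0 head=0: add.ALU i0 RAW r0
#1 head=1: beq.BR i1 no-port BR/BR
#2 head=2: blt.BR;or.ALU i2/i3 pair
#3 head=4: bne.BR;ld.MEM i4/i5 pair
#4 head=6: ld.MEM;xor.ALU i6/i7 pair
#5 head=8: ld.MEM i8 RAW+WAW r4
#6 head=9: or.ALU i9 tail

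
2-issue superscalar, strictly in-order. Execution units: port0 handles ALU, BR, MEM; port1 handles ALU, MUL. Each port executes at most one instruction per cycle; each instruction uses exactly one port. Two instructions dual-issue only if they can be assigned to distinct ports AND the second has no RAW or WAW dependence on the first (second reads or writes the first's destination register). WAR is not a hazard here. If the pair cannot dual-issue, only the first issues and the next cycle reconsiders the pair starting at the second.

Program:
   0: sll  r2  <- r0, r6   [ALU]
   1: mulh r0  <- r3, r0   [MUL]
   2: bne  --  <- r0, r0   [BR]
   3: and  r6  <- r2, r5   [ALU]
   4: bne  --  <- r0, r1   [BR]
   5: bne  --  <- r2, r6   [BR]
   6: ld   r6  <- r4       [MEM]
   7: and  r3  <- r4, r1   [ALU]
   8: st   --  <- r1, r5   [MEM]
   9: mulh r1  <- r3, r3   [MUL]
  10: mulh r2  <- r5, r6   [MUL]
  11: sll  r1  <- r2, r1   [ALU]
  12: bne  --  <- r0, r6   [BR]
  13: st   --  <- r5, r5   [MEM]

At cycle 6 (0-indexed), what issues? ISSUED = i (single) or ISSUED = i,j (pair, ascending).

ISSUED = 10

c0: i0,i1 sll.ALU+mulh.MUL  dual
c1: i2,i3 bne.BR+and.ALU  dual
c2: i4 bne.BR  no-port BR/BR
c3: i5 bne.BR  no-port BR/MEM
c4: i6,i7 ld.MEM+and.ALU  dual
c5: i8,i9 st.MEM+mulh.MUL  dual
c6: i10 mulh.MUL  RAW r2
c7: i11,i12 sll.ALU+bne.BR  dual
c8: i13 st.MEM  tail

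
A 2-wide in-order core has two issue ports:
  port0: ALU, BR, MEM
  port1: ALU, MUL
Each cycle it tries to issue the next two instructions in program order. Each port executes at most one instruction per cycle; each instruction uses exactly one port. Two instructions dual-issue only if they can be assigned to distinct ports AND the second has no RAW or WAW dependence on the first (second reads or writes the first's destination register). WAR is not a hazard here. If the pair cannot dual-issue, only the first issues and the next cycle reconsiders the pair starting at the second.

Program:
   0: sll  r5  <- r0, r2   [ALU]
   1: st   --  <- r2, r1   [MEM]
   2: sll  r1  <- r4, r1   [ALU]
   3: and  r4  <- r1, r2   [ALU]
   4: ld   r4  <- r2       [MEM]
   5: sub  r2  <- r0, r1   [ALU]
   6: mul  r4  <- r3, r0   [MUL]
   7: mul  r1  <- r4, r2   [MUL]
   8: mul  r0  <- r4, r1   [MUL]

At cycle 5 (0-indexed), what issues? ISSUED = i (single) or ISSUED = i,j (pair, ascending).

#0 head=0: sll st i0+i1 2-wide
#1 head=2: sll i2 RAW r1
#2 head=3: and i3 WAW r4
#3 head=4: ld sub i4+i5 2-wide
#4 head=6: mul i6 no-port MUL/MUL
#5 head=7: mul i7 no-port MUL/MUL
#6 head=8: mul i8 tail

ISSUED = 7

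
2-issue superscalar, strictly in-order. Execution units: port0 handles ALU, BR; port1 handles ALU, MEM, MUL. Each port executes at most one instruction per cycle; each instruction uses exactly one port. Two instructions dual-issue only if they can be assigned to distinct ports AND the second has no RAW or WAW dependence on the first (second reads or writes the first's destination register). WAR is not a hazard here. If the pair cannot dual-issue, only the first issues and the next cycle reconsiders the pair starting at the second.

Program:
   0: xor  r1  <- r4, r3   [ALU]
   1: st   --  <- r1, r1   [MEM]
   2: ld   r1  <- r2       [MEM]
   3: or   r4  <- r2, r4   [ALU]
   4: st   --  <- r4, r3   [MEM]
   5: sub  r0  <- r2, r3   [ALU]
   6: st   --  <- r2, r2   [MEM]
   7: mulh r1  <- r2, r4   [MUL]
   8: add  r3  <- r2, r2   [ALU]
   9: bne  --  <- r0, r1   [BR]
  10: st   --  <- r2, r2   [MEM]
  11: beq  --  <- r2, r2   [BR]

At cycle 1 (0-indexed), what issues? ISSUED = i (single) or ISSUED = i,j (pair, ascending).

0. xor @i0  | RAW r1
1. st @i1  | no-port MEM/MEM
2. ld+or @i2,i3  | 2-wide
3. st+sub @i4,i5  | 2-wide
4. st @i6  | no-port MEM/MUL
5. mulh+add @i7,i8  | 2-wide
6. bne+st @i9,i10  | 2-wide
7. beq @i11  | tail

ISSUED = 1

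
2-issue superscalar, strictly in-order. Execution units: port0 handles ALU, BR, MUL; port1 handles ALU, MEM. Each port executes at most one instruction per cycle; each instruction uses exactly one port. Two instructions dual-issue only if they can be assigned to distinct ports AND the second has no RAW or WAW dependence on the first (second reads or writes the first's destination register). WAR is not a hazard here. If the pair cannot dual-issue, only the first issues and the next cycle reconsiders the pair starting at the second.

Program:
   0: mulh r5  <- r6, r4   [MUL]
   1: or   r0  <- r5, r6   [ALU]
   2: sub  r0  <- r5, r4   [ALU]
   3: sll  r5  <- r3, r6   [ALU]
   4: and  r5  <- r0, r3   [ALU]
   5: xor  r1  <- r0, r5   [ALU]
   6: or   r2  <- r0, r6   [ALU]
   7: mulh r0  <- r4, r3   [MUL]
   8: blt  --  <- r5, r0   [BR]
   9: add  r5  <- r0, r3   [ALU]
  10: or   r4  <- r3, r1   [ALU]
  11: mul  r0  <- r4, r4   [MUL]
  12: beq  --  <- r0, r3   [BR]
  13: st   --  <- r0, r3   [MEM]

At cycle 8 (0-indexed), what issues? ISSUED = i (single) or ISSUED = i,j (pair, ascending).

0. mulh.MUL @i0  | RAW r5
1. or.ALU @i1  | WAW r0
2. sub.ALU/sll.ALU @i2&i3  | pair
3. and.ALU @i4  | RAW r5
4. xor.ALU/or.ALU @i5&i6  | pair
5. mulh.MUL @i7  | no-port MUL/BR
6. blt.BR/add.ALU @i8&i9  | pair
7. or.ALU @i10  | RAW r4
8. mul.MUL @i11  | no-port MUL/BR
9. beq.BR/st.MEM @i12&i13  | pair

ISSUED = 11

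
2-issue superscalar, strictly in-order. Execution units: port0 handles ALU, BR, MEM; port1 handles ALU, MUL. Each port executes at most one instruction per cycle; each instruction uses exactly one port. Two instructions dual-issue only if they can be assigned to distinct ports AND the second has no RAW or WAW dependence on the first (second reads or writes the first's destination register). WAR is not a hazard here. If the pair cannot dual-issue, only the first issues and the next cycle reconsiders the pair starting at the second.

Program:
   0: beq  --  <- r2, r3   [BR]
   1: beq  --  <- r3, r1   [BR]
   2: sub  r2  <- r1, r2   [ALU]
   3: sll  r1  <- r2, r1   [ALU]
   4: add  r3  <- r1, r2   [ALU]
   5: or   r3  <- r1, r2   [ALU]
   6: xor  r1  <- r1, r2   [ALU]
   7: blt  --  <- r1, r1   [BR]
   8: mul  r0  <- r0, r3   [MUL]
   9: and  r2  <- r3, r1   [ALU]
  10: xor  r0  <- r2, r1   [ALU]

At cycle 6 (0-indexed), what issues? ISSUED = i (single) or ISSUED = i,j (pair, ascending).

ISSUED = 9

[0] i0  beq  -- no-port BR/BR
[1] i1+i2  beq sub  -- 2-wide
[2] i3  sll  -- RAW r1
[3] i4  add  -- WAW r3
[4] i5+i6  or xor  -- 2-wide
[5] i7+i8  blt mul  -- 2-wide
[6] i9  and  -- RAW r2
[7] i10  xor  -- tail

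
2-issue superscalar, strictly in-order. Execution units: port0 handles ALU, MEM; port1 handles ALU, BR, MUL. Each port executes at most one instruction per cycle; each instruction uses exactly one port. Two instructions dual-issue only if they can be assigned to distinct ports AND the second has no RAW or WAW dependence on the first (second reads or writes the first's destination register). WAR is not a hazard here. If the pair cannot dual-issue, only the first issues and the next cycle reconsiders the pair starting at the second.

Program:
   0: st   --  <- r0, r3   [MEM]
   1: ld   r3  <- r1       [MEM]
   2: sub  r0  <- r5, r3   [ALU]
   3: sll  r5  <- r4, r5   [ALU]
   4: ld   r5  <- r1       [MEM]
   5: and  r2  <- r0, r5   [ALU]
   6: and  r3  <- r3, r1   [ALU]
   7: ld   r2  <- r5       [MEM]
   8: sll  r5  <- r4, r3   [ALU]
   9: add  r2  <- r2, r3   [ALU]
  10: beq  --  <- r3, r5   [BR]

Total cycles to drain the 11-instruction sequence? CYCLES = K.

#0 head=0: st.MEM i0 no-port MEM/MEM
#1 head=1: ld.MEM i1 RAW r3
#2 head=2: sub.ALU/sll.ALU i2+i3 dual
#3 head=4: ld.MEM i4 RAW r5
#4 head=5: and.ALU/and.ALU i5+i6 dual
#5 head=7: ld.MEM/sll.ALU i7+i8 dual
#6 head=9: add.ALU/beq.BR i9+i10 dual

CYCLES = 7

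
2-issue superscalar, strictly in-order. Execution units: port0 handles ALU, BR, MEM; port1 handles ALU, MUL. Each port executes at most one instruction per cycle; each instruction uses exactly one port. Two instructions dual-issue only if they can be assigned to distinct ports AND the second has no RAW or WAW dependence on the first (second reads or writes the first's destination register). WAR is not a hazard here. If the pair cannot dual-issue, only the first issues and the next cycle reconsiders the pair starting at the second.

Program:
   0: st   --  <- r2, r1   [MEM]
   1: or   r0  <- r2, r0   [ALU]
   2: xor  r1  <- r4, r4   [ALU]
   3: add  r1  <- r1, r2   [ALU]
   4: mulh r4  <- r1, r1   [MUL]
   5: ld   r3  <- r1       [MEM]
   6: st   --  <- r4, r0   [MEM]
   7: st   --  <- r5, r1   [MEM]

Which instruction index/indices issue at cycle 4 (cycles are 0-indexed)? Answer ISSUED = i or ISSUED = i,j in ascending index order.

c0: i0/i1 st.MEM;or.ALU  pair
c1: i2 xor.ALU  RAW+WAW r1
c2: i3 add.ALU  RAW r1
c3: i4/i5 mulh.MUL;ld.MEM  pair
c4: i6 st.MEM  no-port MEM/MEM
c5: i7 st.MEM  tail

ISSUED = 6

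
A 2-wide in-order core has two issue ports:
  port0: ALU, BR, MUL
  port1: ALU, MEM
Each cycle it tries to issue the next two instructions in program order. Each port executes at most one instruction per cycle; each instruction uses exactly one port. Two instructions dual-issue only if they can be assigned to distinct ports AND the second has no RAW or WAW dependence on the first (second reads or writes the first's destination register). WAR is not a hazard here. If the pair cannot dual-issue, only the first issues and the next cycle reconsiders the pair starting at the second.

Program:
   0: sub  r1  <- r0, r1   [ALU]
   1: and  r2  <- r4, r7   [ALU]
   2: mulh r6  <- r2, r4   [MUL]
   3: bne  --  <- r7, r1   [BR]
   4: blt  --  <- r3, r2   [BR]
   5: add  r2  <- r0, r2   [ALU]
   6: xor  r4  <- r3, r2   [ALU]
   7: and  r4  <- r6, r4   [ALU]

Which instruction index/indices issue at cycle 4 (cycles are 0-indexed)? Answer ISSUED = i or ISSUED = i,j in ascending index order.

[0] i0/i1  sub.ALU and.ALU  -- dual
[1] i2  mulh.MUL  -- no-port MUL/BR
[2] i3  bne.BR  -- no-port BR/BR
[3] i4/i5  blt.BR add.ALU  -- dual
[4] i6  xor.ALU  -- RAW+WAW r4
[5] i7  and.ALU  -- tail

ISSUED = 6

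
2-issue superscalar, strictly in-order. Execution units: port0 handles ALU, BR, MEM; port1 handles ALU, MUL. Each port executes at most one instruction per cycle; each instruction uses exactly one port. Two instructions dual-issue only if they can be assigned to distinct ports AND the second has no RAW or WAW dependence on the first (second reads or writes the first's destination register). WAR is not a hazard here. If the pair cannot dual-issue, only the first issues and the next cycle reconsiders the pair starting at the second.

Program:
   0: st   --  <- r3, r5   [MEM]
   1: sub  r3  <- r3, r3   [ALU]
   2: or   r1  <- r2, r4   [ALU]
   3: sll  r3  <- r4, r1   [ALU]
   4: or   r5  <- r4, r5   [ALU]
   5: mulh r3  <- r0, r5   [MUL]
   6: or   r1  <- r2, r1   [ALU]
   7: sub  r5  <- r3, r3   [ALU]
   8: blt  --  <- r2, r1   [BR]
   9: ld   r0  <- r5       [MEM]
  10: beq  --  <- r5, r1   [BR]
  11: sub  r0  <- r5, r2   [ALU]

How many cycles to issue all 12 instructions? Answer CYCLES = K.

t=0 i0/i1:st.MEM+sub.ALU ; dual
t=1 i2:or.ALU ; RAW r1
t=2 i3/i4:sll.ALU+or.ALU ; dual
t=3 i5/i6:mulh.MUL+or.ALU ; dual
t=4 i7/i8:sub.ALU+blt.BR ; dual
t=5 i9:ld.MEM ; no-port MEM/BR
t=6 i10/i11:beq.BR+sub.ALU ; dual

CYCLES = 7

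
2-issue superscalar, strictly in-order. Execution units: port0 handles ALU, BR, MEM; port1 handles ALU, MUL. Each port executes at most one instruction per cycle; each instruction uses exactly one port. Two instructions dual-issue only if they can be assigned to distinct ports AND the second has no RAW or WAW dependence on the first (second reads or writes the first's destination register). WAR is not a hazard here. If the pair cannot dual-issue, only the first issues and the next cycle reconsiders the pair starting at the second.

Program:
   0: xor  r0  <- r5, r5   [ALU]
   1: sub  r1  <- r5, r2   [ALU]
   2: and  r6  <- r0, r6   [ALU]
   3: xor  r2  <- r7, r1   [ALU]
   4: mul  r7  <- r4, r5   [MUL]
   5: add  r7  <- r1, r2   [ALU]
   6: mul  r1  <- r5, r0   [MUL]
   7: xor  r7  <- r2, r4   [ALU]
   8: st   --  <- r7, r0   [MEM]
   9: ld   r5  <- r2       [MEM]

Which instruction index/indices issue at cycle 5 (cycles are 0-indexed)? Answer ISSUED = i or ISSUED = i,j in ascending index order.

t=0 i0+i1:xor.ALU/sub.ALU ; 2-wide
t=1 i2+i3:and.ALU/xor.ALU ; 2-wide
t=2 i4:mul.MUL ; WAW r7
t=3 i5+i6:add.ALU/mul.MUL ; 2-wide
t=4 i7:xor.ALU ; RAW r7
t=5 i8:st.MEM ; no-port MEM/MEM
t=6 i9:ld.MEM ; tail

ISSUED = 8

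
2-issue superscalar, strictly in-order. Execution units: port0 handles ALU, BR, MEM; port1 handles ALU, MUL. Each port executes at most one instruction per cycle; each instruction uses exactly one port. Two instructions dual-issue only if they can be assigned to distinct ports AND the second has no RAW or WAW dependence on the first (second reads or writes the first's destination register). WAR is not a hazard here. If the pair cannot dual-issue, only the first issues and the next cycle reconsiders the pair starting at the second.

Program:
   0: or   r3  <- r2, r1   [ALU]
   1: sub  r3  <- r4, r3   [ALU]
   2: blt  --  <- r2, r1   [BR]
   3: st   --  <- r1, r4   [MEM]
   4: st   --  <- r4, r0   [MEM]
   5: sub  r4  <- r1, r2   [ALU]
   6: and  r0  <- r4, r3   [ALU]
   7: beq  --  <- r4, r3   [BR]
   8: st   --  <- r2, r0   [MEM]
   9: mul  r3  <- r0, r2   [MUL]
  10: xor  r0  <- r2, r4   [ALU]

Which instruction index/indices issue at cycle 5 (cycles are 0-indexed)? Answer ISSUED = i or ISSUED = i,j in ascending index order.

ISSUED = 8,9

#0 head=0: or.ALU i0 RAW+WAW r3
#1 head=1: sub.ALU/blt.BR i1&i2 2-wide
#2 head=3: st.MEM i3 no-port MEM/MEM
#3 head=4: st.MEM/sub.ALU i4&i5 2-wide
#4 head=6: and.ALU/beq.BR i6&i7 2-wide
#5 head=8: st.MEM/mul.MUL i8&i9 2-wide
#6 head=10: xor.ALU i10 tail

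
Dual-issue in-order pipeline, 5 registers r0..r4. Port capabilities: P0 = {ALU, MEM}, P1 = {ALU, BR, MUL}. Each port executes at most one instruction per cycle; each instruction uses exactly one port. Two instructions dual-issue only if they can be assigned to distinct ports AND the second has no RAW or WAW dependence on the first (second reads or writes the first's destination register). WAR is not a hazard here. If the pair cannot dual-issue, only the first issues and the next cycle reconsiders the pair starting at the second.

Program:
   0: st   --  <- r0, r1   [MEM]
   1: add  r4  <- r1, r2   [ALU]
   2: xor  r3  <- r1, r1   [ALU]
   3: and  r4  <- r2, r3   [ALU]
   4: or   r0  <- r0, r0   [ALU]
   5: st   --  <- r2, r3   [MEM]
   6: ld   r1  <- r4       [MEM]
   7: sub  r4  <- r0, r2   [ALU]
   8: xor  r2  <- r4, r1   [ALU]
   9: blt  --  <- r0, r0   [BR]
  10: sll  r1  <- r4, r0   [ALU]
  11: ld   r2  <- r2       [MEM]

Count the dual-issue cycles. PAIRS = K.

0. st add @i0&i1  | 2-wide
1. xor @i2  | RAW r3
2. and or @i3&i4  | 2-wide
3. st @i5  | no-port MEM/MEM
4. ld sub @i6&i7  | 2-wide
5. xor blt @i8&i9  | 2-wide
6. sll ld @i10&i11  | 2-wide

PAIRS = 5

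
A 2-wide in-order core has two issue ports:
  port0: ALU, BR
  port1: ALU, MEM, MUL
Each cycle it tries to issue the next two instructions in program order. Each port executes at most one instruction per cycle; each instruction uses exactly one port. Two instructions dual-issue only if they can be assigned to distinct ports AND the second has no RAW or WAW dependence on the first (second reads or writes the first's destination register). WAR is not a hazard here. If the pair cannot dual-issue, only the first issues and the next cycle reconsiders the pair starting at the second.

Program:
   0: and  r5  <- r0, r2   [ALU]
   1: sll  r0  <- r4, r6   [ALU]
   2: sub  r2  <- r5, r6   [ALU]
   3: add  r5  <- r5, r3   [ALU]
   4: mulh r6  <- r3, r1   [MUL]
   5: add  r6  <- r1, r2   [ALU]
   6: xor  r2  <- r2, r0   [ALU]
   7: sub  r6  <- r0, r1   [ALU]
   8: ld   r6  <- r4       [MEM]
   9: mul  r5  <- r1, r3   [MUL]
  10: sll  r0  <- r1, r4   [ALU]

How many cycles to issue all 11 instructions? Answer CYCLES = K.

[0] i0+i1  and.ALU/sll.ALU  -- dual
[1] i2+i3  sub.ALU/add.ALU  -- dual
[2] i4  mulh.MUL  -- WAW r6
[3] i5+i6  add.ALU/xor.ALU  -- dual
[4] i7  sub.ALU  -- WAW r6
[5] i8  ld.MEM  -- no-port MEM/MUL
[6] i9+i10  mul.MUL/sll.ALU  -- dual

CYCLES = 7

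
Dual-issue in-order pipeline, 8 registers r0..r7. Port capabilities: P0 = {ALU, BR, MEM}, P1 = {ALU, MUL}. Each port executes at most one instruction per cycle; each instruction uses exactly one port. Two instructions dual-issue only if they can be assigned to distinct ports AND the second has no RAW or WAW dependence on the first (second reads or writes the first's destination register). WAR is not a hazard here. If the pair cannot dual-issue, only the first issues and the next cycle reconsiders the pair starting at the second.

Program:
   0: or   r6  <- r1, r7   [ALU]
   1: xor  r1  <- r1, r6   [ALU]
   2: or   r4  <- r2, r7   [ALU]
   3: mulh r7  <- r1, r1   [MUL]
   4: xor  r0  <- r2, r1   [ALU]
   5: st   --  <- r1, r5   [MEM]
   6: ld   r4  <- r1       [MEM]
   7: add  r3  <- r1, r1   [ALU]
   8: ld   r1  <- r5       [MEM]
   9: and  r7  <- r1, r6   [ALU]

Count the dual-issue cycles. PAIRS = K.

[0] i0  or.ALU  -- RAW r6
[1] i1&i2  xor.ALU or.ALU  -- pair
[2] i3&i4  mulh.MUL xor.ALU  -- pair
[3] i5  st.MEM  -- no-port MEM/MEM
[4] i6&i7  ld.MEM add.ALU  -- pair
[5] i8  ld.MEM  -- RAW r1
[6] i9  and.ALU  -- tail

PAIRS = 3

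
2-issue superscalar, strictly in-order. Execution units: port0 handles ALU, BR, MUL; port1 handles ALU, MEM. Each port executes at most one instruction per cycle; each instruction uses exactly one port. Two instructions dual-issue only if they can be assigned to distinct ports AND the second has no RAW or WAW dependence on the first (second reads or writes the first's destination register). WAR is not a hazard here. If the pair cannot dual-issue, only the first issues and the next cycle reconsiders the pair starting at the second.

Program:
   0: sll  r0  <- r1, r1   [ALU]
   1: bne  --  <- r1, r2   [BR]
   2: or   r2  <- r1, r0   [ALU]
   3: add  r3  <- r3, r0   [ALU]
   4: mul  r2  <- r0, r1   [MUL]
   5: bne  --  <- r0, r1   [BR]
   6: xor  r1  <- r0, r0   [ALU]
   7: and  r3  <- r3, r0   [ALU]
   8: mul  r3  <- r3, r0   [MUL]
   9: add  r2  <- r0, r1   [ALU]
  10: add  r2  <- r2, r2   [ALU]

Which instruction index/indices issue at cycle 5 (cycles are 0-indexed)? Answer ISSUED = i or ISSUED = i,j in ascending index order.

t=0 i0&i1:sll.ALU+bne.BR ; dual
t=1 i2&i3:or.ALU+add.ALU ; dual
t=2 i4:mul.MUL ; no-port MUL/BR
t=3 i5&i6:bne.BR+xor.ALU ; dual
t=4 i7:and.ALU ; RAW+WAW r3
t=5 i8&i9:mul.MUL+add.ALU ; dual
t=6 i10:add.ALU ; tail

ISSUED = 8,9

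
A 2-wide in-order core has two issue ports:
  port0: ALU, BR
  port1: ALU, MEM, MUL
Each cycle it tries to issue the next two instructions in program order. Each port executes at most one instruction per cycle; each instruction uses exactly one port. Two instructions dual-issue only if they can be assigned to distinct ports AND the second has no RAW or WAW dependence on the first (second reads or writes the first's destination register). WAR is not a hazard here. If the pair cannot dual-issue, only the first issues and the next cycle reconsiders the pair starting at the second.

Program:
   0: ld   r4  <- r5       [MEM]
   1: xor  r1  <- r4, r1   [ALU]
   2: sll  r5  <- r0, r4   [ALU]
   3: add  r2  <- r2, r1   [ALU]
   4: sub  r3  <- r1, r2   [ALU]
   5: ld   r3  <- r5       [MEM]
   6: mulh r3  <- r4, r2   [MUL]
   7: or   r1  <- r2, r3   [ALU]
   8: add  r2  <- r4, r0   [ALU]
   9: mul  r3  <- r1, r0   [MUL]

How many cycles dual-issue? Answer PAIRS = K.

[0] i0  ld  -- RAW r4
[1] i1,i2  xor+sll  -- pair
[2] i3  add  -- RAW r2
[3] i4  sub  -- WAW r3
[4] i5  ld  -- no-port MEM/MUL
[5] i6  mulh  -- RAW r3
[6] i7,i8  or+add  -- pair
[7] i9  mul  -- tail

PAIRS = 2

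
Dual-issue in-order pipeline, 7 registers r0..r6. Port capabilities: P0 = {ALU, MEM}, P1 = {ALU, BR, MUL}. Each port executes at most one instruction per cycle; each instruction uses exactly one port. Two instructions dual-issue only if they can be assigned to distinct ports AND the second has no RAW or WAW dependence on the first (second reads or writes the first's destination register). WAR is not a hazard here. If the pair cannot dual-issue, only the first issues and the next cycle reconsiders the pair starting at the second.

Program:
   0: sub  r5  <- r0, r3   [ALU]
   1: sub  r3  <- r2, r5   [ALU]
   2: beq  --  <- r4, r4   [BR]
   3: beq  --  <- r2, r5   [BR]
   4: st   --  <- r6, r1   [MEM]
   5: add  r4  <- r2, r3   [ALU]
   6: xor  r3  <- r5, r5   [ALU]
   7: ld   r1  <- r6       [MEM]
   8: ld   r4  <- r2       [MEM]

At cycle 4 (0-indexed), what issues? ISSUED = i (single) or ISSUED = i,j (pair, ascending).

[0] i0  sub.ALU  -- RAW r5
[1] i1,i2  sub.ALU/beq.BR  -- 2-wide
[2] i3,i4  beq.BR/st.MEM  -- 2-wide
[3] i5,i6  add.ALU/xor.ALU  -- 2-wide
[4] i7  ld.MEM  -- no-port MEM/MEM
[5] i8  ld.MEM  -- tail

ISSUED = 7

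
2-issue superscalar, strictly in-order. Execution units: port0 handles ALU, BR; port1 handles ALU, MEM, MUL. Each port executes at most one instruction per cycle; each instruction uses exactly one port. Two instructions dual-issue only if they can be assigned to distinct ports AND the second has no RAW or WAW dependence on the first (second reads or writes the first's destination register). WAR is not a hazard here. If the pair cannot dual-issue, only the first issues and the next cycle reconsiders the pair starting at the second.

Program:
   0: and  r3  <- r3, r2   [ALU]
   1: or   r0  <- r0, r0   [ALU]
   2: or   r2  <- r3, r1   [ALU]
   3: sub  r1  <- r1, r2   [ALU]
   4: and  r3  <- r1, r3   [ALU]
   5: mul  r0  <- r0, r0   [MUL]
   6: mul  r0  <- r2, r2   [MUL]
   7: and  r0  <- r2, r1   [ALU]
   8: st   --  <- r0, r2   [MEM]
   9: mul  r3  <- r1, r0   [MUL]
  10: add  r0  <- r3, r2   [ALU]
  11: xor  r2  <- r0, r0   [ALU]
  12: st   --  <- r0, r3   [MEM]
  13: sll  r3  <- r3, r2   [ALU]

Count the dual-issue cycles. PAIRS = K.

#0 head=0: and.ALU/or.ALU i0+i1 dual
#1 head=2: or.ALU i2 RAW r2
#2 head=3: sub.ALU i3 RAW r1
#3 head=4: and.ALU/mul.MUL i4+i5 dual
#4 head=6: mul.MUL i6 WAW r0
#5 head=7: and.ALU i7 RAW r0
#6 head=8: st.MEM i8 no-port MEM/MUL
#7 head=9: mul.MUL i9 RAW r3
#8 head=10: add.ALU i10 RAW r0
#9 head=11: xor.ALU/st.MEM i11+i12 dual
#10 head=13: sll.ALU i13 tail

PAIRS = 3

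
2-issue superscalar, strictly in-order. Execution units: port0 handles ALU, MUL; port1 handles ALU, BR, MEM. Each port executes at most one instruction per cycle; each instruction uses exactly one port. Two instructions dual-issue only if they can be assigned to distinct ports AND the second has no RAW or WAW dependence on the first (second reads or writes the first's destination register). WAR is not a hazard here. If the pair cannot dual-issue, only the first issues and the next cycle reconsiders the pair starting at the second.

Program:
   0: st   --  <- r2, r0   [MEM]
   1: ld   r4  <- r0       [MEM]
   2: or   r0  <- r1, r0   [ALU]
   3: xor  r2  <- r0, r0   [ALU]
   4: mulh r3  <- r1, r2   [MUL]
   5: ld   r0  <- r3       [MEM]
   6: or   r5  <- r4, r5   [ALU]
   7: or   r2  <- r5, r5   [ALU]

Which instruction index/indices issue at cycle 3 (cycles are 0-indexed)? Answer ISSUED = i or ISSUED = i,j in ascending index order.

t=0 i0:st.MEM ; no-port MEM/MEM
t=1 i1&i2:ld.MEM or.ALU ; dual
t=2 i3:xor.ALU ; RAW r2
t=3 i4:mulh.MUL ; RAW r3
t=4 i5&i6:ld.MEM or.ALU ; dual
t=5 i7:or.ALU ; tail

ISSUED = 4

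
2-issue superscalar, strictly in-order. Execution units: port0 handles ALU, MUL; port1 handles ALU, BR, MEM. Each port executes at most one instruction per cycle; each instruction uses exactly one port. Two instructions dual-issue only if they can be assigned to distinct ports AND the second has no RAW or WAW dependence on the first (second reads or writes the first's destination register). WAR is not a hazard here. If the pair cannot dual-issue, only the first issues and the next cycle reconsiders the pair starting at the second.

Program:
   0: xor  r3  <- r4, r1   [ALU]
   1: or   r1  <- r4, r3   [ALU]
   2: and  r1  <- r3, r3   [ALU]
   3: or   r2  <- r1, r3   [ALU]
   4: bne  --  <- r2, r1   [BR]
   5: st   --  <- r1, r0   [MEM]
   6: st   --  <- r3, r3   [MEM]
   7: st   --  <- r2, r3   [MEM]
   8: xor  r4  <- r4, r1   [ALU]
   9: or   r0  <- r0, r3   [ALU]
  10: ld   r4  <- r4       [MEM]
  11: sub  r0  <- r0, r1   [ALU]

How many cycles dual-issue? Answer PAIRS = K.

t=0 i0:xor.ALU ; RAW r3
t=1 i1:or.ALU ; WAW r1
t=2 i2:and.ALU ; RAW r1
t=3 i3:or.ALU ; RAW r2
t=4 i4:bne.BR ; no-port BR/MEM
t=5 i5:st.MEM ; no-port MEM/MEM
t=6 i6:st.MEM ; no-port MEM/MEM
t=7 i7&i8:st.MEM+xor.ALU ; pair
t=8 i9&i10:or.ALU+ld.MEM ; pair
t=9 i11:sub.ALU ; tail

PAIRS = 2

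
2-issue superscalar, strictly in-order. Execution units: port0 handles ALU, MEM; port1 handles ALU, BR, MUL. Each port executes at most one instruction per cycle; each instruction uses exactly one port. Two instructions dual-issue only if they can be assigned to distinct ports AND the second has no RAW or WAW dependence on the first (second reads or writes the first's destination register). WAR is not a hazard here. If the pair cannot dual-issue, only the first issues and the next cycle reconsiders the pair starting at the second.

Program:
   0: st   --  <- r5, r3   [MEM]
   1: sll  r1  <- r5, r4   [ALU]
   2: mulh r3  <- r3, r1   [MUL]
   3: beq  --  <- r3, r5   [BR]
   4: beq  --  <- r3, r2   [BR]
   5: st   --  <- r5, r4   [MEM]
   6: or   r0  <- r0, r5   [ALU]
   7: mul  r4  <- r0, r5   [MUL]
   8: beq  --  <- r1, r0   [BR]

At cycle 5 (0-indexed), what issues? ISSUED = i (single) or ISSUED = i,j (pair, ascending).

ISSUED = 7

c0: i0&i1 st/sll  dual
c1: i2 mulh  no-port MUL/BR
c2: i3 beq  no-port BR/BR
c3: i4&i5 beq/st  dual
c4: i6 or  RAW r0
c5: i7 mul  no-port MUL/BR
c6: i8 beq  tail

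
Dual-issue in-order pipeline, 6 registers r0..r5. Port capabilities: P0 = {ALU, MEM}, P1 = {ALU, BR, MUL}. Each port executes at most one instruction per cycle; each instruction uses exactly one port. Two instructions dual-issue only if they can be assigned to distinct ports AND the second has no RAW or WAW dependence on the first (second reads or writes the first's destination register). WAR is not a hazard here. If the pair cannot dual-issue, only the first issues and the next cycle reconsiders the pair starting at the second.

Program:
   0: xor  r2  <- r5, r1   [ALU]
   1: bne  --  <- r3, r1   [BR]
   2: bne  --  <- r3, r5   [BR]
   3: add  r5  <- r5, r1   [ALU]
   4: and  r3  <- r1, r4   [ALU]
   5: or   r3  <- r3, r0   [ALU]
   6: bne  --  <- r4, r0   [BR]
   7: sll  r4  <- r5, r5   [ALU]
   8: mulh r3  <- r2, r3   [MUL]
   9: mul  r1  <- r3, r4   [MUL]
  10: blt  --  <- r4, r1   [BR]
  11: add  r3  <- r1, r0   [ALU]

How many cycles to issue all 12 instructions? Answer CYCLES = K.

#0 head=0: xor.ALU bne.BR i0,i1 pair
#1 head=2: bne.BR add.ALU i2,i3 pair
#2 head=4: and.ALU i4 RAW+WAW r3
#3 head=5: or.ALU bne.BR i5,i6 pair
#4 head=7: sll.ALU mulh.MUL i7,i8 pair
#5 head=9: mul.MUL i9 no-port MUL/BR
#6 head=10: blt.BR add.ALU i10,i11 pair

CYCLES = 7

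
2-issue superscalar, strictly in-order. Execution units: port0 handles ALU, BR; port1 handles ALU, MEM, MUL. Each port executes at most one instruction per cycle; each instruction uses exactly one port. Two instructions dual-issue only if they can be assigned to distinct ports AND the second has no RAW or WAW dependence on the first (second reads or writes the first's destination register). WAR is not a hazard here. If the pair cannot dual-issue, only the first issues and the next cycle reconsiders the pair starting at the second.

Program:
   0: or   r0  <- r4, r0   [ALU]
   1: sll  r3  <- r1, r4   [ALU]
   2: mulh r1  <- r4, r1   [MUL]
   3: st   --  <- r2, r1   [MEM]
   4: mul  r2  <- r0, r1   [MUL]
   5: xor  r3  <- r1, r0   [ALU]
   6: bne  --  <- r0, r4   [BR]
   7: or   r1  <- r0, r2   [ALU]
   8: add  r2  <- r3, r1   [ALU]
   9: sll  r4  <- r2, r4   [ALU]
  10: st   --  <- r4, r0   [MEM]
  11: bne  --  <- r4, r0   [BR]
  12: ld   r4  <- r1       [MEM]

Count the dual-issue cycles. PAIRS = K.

[0] i0,i1  or.ALU/sll.ALU  -- pair
[1] i2  mulh.MUL  -- no-port MUL/MEM
[2] i3  st.MEM  -- no-port MEM/MUL
[3] i4,i5  mul.MUL/xor.ALU  -- pair
[4] i6,i7  bne.BR/or.ALU  -- pair
[5] i8  add.ALU  -- RAW r2
[6] i9  sll.ALU  -- RAW r4
[7] i10,i11  st.MEM/bne.BR  -- pair
[8] i12  ld.MEM  -- tail

PAIRS = 4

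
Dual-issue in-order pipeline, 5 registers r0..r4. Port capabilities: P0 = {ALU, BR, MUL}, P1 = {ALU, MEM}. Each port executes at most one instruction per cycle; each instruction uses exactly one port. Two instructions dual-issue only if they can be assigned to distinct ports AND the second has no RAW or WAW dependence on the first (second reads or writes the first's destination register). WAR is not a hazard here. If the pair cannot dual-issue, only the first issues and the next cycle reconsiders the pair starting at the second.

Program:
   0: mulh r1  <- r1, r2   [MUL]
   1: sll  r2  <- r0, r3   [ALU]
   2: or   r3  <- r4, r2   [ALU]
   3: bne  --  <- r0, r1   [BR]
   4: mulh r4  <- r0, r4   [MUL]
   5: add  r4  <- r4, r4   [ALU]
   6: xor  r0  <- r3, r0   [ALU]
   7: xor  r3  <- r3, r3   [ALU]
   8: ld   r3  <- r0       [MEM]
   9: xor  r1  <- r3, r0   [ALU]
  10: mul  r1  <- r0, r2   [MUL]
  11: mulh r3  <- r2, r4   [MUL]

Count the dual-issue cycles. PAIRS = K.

PAIRS = 3

[0] i0+i1  mulh/sll  -- pair
[1] i2+i3  or/bne  -- pair
[2] i4  mulh  -- RAW+WAW r4
[3] i5+i6  add/xor  -- pair
[4] i7  xor  -- WAW r3
[5] i8  ld  -- RAW r3
[6] i9  xor  -- WAW r1
[7] i10  mul  -- no-port MUL/MUL
[8] i11  mulh  -- tail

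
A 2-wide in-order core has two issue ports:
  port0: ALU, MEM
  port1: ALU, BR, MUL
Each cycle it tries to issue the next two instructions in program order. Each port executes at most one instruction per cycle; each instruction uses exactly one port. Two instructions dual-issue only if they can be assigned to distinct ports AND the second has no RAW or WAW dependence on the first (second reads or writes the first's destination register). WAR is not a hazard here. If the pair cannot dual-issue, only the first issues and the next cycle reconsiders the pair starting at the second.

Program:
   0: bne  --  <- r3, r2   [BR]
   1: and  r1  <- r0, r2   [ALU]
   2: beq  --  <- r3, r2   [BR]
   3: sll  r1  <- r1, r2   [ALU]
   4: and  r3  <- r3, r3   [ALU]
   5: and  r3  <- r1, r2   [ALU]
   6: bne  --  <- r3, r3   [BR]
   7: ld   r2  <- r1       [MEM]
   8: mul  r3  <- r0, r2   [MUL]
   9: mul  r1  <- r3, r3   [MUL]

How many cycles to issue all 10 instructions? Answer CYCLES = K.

CYCLES = 7

t=0 i0/i1:bne;and ; pair
t=1 i2/i3:beq;sll ; pair
t=2 i4:and ; WAW r3
t=3 i5:and ; RAW r3
t=4 i6/i7:bne;ld ; pair
t=5 i8:mul ; no-port MUL/MUL
t=6 i9:mul ; tail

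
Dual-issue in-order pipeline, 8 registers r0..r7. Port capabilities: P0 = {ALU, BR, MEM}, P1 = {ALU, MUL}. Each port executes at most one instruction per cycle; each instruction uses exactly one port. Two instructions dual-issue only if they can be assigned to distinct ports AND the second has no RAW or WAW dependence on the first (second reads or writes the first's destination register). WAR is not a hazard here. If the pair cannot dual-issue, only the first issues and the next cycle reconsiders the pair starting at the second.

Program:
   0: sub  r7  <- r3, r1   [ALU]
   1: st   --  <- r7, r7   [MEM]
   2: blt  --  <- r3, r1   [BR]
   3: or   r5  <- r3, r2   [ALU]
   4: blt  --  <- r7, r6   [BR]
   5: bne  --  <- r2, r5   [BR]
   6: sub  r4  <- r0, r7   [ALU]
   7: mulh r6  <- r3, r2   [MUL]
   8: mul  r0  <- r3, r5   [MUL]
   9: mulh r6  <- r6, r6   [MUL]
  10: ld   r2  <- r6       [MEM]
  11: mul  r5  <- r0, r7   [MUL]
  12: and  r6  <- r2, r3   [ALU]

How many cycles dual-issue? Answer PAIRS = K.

  cy0 -> i0 (sub.ALU) RAW r7
  cy1 -> i1 (st.MEM) no-port MEM/BR
  cy2 -> i2,i3 (blt.BR;or.ALU) pair
  cy3 -> i4 (blt.BR) no-port BR/BR
  cy4 -> i5,i6 (bne.BR;sub.ALU) pair
  cy5 -> i7 (mulh.MUL) no-port MUL/MUL
  cy6 -> i8 (mul.MUL) no-port MUL/MUL
  cy7 -> i9 (mulh.MUL) RAW r6
  cy8 -> i10,i11 (ld.MEM;mul.MUL) pair
  cy9 -> i12 (and.ALU) tail

PAIRS = 3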